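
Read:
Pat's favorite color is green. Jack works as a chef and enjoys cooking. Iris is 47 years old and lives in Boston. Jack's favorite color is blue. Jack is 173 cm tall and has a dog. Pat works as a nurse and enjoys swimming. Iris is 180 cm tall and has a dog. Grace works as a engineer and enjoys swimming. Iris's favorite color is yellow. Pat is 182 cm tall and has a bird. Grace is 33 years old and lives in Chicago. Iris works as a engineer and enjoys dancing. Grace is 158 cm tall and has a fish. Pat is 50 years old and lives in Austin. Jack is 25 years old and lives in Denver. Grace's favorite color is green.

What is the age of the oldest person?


Oldest: Pat at 50

50


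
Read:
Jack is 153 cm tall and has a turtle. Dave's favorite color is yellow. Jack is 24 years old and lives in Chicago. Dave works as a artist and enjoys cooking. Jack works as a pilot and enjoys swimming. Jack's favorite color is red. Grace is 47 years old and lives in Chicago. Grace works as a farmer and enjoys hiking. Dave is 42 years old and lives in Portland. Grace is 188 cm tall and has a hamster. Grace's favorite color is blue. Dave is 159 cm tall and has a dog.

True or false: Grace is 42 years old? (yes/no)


Grace is actually 47. no

no


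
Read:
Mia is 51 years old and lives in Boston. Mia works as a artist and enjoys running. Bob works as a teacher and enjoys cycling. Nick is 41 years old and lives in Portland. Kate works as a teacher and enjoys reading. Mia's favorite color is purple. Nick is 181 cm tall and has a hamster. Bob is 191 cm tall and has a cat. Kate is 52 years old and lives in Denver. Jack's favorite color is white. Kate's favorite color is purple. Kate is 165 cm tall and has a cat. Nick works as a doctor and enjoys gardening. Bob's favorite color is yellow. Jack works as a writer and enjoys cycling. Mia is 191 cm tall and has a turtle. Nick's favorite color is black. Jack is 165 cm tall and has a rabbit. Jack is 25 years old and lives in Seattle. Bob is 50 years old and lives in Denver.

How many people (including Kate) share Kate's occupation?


Kate is a teacher. Count = 2

2


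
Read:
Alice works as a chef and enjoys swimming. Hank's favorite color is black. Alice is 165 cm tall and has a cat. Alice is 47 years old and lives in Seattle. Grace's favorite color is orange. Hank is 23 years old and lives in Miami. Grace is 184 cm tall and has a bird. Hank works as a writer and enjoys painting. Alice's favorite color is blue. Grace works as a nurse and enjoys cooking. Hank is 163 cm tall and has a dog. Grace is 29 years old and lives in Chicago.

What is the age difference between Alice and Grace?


|47 - 29| = 18

18


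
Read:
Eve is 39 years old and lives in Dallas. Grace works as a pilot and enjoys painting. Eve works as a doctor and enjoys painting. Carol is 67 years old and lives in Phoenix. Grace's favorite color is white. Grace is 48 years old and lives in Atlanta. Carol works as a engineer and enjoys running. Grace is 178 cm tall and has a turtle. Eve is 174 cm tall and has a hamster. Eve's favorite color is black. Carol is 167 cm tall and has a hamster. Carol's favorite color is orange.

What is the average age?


Sum=154, n=3, avg=51.33

51.33


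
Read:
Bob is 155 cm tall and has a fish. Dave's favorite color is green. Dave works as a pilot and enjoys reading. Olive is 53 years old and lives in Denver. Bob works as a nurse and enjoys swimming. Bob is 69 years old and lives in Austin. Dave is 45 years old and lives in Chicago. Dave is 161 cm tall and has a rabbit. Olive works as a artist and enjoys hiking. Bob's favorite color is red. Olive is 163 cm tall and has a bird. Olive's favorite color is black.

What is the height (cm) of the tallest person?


Tallest: Olive at 163 cm

163


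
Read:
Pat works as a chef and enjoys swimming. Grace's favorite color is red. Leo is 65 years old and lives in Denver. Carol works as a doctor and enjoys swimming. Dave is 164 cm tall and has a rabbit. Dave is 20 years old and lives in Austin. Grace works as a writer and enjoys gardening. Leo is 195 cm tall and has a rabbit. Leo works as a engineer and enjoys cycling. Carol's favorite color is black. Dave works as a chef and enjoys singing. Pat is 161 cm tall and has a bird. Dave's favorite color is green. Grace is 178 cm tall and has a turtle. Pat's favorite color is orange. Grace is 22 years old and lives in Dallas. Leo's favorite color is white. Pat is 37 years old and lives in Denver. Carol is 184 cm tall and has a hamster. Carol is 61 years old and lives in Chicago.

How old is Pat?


Pat is 37 years old

37


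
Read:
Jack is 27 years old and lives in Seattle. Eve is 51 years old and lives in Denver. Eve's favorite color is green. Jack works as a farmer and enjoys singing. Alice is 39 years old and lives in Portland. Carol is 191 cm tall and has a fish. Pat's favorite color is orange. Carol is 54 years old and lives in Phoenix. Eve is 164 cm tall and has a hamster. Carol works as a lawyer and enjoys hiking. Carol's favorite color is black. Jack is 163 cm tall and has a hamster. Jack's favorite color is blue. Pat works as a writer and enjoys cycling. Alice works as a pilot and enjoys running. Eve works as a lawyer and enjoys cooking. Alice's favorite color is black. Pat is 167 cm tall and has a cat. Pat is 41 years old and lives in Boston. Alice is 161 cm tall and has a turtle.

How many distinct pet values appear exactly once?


Unique pet values: 3

3


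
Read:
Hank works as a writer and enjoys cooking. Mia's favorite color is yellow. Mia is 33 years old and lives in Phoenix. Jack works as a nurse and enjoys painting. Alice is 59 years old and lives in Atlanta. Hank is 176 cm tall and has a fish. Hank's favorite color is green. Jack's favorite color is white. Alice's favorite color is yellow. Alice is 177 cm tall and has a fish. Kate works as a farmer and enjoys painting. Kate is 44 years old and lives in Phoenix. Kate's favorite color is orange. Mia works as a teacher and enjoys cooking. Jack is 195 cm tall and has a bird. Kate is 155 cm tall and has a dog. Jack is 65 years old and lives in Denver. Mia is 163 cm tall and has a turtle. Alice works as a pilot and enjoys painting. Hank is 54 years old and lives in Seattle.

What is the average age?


Sum=255, n=5, avg=51

51


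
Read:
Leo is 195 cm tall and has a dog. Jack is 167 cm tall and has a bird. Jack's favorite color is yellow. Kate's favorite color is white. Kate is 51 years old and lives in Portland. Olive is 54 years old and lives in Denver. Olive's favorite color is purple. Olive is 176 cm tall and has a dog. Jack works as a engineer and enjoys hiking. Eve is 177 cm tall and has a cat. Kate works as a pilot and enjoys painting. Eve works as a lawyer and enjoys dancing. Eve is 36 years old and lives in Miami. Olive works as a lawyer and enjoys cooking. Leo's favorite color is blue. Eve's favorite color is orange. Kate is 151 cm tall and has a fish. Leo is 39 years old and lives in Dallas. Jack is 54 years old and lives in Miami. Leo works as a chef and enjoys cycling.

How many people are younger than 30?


Filter: 0

0


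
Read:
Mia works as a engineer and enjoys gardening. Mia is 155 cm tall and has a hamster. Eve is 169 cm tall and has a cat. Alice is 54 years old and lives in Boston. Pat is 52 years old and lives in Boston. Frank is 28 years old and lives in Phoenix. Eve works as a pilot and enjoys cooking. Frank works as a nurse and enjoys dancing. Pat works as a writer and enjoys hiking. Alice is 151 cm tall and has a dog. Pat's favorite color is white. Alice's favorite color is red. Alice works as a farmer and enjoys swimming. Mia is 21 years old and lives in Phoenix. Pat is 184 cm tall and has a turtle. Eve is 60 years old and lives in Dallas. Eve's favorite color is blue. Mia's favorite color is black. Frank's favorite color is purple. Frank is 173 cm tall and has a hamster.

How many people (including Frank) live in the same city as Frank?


Frank lives in Phoenix. Count = 2

2


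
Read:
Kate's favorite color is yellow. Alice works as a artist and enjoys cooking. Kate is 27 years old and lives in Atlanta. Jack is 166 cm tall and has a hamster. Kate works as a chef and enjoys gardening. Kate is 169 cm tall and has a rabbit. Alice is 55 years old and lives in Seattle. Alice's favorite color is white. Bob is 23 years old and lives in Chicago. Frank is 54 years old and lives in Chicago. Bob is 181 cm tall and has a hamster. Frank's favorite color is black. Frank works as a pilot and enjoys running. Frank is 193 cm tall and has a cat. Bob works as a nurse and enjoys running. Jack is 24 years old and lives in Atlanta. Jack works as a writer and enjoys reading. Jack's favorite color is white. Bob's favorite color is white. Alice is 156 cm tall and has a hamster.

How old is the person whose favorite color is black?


Person with favorite color=black is Frank, age 54

54


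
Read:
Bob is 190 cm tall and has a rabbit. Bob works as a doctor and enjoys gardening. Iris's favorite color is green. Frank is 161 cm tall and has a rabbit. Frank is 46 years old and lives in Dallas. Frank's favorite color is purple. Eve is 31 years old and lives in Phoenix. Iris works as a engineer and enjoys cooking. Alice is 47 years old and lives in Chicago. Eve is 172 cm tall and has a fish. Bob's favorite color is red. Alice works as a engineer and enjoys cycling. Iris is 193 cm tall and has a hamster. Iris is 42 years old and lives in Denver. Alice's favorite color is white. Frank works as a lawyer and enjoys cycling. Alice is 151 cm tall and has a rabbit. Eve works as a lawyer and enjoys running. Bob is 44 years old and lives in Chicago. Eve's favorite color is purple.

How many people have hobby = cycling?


Count: 2

2


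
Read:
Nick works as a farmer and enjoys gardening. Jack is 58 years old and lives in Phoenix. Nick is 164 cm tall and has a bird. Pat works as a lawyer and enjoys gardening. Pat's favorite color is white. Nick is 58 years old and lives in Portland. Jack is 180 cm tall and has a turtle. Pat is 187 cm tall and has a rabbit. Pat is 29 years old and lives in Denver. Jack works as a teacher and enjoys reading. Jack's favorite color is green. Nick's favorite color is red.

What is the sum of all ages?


58+58+29 = 145

145


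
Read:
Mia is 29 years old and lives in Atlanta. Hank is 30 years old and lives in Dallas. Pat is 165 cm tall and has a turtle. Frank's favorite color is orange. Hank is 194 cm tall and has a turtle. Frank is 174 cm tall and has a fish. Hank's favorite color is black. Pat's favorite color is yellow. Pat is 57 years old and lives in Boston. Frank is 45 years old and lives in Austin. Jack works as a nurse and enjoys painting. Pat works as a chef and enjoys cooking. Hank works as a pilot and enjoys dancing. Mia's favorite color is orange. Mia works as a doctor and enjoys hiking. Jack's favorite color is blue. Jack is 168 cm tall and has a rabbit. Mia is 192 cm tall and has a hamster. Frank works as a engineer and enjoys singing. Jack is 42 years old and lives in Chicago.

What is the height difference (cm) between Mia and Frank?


|192 - 174| = 18

18


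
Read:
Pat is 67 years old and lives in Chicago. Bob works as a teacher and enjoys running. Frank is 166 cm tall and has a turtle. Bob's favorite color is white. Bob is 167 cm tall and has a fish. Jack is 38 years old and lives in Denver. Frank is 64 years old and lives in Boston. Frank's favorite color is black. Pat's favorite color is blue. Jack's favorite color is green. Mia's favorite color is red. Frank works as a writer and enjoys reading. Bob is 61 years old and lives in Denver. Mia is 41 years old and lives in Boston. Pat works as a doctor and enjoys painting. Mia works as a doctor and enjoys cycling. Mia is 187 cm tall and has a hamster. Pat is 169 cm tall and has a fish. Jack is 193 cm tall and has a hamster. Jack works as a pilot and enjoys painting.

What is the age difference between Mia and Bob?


|41 - 61| = 20

20


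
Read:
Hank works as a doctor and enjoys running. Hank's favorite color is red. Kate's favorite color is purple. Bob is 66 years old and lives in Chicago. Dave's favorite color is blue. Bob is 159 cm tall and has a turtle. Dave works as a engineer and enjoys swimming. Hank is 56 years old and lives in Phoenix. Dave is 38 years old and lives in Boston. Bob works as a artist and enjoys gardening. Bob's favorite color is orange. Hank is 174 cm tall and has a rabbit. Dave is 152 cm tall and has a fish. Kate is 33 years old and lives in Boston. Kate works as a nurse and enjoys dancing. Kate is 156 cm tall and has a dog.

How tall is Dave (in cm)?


Dave is 152 cm tall

152


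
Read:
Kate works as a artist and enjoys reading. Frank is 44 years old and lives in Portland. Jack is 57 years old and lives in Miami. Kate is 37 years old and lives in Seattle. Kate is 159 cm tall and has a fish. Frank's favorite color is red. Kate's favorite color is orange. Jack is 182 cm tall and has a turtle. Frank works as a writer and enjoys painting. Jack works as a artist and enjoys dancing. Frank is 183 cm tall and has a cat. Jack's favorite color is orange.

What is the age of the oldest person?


Oldest: Jack at 57

57


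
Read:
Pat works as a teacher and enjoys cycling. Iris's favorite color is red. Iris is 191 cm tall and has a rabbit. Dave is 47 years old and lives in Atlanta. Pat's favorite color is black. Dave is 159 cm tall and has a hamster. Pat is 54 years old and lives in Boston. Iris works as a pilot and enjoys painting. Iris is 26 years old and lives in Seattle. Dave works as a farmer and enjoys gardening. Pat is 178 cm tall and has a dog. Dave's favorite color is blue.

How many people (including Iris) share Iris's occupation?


Iris is a pilot. Count = 1

1


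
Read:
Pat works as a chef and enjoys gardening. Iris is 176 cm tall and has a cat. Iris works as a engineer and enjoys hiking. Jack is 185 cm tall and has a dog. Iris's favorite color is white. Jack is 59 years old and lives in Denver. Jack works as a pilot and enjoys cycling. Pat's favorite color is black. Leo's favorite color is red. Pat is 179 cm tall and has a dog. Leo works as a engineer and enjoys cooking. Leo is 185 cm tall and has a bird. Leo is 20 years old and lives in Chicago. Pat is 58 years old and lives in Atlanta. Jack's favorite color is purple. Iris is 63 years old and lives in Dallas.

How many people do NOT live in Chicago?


Not in Chicago: 3

3


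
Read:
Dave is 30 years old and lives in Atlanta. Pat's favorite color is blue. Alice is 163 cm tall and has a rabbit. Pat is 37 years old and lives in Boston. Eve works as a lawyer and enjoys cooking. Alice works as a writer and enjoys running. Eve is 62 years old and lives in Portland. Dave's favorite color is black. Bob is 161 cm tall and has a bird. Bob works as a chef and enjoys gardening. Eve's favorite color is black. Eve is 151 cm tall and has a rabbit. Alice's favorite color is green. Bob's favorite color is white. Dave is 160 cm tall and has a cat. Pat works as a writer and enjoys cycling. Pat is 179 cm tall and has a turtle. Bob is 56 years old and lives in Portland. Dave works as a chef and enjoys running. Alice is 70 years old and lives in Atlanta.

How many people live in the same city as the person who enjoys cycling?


Person with hobby cycling is Pat, city Boston. Count = 1

1


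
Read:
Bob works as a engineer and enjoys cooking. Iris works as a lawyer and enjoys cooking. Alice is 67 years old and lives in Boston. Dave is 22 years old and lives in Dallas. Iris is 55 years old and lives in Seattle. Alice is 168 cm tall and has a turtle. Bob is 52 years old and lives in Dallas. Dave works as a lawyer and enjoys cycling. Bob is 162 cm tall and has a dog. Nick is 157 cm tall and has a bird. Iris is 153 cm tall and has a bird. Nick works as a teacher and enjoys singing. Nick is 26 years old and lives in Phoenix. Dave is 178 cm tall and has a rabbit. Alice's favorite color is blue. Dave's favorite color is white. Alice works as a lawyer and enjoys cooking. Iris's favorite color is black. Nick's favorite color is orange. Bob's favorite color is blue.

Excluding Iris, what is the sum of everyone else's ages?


Sum (excluding Iris): 167

167


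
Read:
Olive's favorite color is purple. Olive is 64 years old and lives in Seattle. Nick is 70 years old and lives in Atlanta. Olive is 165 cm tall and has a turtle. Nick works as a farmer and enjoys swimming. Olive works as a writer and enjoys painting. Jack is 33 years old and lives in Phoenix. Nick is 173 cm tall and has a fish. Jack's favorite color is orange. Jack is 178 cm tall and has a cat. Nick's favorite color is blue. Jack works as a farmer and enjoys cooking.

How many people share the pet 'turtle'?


Count: 1

1


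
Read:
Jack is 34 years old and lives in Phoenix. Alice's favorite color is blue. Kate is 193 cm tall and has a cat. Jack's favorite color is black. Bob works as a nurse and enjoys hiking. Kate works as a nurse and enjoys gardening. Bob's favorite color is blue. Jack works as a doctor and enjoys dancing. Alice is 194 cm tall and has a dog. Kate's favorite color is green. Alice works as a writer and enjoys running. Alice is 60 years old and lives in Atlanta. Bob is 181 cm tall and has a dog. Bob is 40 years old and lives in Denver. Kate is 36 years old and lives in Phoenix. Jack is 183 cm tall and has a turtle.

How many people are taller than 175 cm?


Taller than 175: 4

4


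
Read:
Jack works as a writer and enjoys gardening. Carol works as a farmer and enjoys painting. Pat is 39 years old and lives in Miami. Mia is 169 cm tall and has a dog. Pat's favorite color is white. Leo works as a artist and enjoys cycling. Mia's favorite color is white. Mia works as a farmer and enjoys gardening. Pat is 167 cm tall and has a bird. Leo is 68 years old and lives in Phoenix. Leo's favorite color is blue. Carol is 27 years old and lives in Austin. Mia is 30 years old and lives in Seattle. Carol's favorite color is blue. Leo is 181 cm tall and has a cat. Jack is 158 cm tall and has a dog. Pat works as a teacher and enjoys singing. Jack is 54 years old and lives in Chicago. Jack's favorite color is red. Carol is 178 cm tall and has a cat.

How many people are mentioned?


People: Pat, Jack, Carol, Leo, Mia. Count = 5

5


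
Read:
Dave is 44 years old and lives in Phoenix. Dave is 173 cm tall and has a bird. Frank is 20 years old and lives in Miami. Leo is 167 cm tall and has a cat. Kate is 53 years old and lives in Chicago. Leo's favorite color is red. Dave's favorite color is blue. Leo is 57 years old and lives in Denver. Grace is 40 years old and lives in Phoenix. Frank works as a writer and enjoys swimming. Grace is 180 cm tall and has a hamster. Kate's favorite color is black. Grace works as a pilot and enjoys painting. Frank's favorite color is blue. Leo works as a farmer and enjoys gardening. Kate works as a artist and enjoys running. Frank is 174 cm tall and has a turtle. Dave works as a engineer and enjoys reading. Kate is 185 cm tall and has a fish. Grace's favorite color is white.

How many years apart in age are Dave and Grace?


44 vs 40, diff = 4

4


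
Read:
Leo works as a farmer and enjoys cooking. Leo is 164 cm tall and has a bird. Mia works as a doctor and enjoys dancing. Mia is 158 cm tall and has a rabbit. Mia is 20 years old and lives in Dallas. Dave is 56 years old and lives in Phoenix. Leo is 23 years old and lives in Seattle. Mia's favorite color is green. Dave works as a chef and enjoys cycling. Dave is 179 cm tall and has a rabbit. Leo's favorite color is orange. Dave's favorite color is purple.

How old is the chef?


The chef is Dave, age 56

56


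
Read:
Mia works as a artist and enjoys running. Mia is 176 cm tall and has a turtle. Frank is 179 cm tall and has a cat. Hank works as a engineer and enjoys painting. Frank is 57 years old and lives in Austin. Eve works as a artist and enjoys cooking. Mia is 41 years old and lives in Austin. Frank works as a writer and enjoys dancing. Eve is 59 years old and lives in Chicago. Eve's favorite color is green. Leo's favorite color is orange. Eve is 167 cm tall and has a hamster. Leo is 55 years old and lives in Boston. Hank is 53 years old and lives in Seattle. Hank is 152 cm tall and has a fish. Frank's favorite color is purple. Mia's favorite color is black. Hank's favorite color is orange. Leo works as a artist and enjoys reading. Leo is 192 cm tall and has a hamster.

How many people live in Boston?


Count in Boston: 1

1


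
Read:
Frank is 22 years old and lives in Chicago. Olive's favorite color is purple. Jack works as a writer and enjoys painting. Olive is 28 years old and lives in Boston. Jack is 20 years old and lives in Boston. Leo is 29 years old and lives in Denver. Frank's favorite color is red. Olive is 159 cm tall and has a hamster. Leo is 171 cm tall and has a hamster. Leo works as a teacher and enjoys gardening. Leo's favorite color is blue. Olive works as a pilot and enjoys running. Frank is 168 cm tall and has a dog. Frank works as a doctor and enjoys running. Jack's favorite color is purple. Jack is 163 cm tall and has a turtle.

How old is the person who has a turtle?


Person with turtle is Jack, age 20

20


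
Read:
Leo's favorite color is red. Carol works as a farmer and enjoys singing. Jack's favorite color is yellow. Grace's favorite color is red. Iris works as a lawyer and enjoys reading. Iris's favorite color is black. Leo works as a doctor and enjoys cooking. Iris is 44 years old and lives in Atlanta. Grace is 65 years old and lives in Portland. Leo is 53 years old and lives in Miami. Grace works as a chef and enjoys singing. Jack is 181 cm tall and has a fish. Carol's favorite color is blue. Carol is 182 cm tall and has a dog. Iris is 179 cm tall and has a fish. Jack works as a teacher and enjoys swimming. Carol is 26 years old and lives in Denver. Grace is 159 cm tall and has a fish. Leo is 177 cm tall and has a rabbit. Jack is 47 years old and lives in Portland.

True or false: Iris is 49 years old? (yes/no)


Iris is actually 44. no

no


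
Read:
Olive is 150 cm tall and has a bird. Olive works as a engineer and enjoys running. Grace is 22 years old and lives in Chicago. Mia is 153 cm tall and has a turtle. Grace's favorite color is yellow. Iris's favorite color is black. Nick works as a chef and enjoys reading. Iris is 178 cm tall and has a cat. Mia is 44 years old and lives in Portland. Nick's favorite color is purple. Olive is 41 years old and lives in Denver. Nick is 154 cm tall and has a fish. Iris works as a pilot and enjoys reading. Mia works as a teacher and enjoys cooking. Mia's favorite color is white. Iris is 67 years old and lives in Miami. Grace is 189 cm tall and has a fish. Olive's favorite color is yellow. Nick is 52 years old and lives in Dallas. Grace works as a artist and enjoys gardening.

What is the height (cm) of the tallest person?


Tallest: Grace at 189 cm

189


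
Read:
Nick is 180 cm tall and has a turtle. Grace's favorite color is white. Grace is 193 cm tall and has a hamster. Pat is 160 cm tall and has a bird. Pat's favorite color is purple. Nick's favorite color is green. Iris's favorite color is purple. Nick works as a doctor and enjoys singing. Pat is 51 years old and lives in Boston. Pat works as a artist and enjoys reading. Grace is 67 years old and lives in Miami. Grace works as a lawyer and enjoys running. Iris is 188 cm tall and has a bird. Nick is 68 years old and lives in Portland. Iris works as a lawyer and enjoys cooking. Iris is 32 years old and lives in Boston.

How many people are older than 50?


Filter: 3

3


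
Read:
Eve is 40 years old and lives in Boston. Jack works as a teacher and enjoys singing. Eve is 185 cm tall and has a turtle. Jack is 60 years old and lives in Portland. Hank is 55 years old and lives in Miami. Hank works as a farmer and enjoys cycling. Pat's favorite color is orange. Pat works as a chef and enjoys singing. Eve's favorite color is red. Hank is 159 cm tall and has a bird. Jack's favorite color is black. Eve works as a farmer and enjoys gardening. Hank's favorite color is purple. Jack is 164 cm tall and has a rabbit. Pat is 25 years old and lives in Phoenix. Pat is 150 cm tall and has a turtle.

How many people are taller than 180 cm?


Taller than 180: 1

1


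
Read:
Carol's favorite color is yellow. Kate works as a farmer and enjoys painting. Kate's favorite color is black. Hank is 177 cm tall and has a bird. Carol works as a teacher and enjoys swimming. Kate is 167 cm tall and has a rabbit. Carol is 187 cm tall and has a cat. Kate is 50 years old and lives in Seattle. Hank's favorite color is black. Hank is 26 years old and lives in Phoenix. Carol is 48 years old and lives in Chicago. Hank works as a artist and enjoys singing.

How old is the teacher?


The teacher is Carol, age 48

48


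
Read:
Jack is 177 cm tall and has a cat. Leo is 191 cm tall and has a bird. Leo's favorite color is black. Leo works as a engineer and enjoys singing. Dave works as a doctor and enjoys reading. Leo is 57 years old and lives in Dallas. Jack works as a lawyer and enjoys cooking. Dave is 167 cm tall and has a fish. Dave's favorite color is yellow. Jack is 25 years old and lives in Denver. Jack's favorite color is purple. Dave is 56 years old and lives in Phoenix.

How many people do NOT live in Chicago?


Not in Chicago: 3

3


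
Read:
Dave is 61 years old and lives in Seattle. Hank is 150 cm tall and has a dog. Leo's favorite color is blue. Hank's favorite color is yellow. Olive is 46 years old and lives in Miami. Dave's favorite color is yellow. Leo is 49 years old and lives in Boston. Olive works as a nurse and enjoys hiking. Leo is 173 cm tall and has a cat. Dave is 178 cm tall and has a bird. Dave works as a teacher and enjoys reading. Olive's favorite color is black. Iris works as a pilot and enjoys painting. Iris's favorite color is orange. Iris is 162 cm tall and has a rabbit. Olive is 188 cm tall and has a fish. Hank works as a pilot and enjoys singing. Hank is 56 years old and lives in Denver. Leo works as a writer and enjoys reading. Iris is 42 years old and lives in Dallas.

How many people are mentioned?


People: Hank, Leo, Dave, Iris, Olive. Count = 5

5


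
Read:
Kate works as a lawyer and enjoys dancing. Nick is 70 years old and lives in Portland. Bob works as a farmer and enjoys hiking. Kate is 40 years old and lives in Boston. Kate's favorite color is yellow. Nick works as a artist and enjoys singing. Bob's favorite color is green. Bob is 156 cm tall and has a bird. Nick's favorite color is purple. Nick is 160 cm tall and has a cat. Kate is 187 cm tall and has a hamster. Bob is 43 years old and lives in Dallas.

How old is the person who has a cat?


Person with cat is Nick, age 70

70


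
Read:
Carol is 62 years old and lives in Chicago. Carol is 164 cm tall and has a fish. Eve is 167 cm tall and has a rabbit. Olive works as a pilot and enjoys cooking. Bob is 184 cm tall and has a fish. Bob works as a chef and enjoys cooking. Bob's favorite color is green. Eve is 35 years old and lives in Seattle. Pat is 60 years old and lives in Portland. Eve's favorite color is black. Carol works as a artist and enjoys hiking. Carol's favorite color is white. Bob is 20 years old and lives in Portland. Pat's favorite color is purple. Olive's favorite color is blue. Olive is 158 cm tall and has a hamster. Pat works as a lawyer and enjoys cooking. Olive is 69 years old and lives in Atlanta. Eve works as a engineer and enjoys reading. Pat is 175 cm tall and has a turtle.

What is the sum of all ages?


62+60+69+35+20 = 246

246


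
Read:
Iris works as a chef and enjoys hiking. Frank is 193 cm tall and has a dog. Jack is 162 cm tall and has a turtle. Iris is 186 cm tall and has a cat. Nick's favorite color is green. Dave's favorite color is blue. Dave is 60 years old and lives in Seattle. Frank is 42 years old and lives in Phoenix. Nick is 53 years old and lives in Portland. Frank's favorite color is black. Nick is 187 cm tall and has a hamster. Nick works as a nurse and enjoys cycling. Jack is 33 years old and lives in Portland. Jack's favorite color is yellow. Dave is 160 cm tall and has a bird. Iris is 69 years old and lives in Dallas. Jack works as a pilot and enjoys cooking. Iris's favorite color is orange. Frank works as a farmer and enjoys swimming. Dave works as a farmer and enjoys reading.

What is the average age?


Sum=257, n=5, avg=51.4

51.4


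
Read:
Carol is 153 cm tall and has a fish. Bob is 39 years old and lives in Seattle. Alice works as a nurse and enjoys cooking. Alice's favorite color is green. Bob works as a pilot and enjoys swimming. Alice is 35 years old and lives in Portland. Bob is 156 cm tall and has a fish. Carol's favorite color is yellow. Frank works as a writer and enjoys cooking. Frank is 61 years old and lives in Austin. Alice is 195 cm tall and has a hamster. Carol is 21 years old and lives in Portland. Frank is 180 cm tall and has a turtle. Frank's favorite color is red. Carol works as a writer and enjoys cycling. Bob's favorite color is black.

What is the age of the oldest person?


Oldest: Frank at 61

61


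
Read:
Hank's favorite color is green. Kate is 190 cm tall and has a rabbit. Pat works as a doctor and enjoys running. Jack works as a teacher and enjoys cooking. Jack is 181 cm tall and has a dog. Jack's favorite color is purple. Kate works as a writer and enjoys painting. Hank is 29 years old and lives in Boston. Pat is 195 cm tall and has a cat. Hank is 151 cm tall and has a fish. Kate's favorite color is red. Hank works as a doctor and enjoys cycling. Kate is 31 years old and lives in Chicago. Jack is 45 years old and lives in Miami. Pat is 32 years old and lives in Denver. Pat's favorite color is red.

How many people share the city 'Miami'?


Count: 1

1


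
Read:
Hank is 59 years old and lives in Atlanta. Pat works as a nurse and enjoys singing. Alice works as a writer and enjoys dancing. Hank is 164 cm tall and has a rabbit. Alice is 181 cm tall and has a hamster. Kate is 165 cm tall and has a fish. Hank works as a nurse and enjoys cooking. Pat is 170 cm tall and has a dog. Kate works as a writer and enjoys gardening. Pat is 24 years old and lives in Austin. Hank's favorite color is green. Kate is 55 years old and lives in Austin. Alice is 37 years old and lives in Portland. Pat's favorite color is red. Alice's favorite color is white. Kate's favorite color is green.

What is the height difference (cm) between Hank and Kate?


|164 - 165| = 1

1


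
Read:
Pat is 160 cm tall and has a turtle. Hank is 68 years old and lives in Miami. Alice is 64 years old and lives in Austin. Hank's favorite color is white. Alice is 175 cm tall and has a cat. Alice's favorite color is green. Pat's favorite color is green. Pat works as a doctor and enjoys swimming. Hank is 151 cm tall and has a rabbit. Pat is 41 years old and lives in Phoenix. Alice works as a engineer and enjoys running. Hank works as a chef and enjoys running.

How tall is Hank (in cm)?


Hank is 151 cm tall

151


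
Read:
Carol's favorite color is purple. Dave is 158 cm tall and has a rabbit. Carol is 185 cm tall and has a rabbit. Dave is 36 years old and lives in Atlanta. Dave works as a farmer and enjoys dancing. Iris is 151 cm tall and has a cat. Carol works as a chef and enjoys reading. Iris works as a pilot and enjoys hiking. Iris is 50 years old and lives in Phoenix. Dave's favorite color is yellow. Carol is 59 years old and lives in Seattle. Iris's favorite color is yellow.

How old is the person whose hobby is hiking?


Person with hobby=hiking is Iris, age 50

50


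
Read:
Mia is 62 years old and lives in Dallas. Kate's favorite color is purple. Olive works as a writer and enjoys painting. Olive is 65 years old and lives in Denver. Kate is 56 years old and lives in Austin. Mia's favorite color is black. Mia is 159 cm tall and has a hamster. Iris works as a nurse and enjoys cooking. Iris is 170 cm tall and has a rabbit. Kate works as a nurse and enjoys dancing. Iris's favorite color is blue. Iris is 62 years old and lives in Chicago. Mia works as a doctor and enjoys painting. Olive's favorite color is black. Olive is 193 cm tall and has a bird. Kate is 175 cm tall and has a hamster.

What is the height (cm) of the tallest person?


Tallest: Olive at 193 cm

193


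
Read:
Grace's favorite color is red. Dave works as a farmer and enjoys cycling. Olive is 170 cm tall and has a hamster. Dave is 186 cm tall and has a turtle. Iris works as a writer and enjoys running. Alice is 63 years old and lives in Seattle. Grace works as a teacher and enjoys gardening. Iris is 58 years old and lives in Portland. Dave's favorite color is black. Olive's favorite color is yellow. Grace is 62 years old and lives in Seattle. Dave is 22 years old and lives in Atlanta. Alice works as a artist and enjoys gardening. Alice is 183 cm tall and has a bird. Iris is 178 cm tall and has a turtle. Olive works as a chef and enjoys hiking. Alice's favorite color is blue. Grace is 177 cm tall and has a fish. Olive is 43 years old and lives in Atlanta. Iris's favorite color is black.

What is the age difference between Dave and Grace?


|22 - 62| = 40

40


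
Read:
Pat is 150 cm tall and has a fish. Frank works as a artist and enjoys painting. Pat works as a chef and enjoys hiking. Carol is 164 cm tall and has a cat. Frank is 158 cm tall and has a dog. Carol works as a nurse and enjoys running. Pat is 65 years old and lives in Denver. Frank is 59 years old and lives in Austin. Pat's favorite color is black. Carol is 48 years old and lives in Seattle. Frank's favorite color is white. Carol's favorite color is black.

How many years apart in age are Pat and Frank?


65 vs 59, diff = 6

6


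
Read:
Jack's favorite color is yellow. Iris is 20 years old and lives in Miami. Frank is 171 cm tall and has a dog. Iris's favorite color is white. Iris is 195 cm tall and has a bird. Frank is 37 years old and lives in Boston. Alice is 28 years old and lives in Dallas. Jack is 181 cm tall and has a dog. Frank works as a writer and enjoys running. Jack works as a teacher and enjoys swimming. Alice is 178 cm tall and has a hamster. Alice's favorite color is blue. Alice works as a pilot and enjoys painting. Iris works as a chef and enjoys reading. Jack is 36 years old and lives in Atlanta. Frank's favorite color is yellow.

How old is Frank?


Frank is 37 years old

37


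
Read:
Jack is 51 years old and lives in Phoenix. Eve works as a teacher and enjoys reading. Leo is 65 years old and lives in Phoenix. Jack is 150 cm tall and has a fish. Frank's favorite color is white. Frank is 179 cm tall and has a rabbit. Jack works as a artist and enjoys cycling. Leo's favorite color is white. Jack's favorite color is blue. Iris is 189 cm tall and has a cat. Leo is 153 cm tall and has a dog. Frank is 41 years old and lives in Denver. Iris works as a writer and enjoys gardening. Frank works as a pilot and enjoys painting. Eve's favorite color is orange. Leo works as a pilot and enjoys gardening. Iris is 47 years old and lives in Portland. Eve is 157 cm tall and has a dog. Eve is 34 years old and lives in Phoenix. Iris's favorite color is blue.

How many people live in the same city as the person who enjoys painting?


Person with hobby painting is Frank, city Denver. Count = 1

1


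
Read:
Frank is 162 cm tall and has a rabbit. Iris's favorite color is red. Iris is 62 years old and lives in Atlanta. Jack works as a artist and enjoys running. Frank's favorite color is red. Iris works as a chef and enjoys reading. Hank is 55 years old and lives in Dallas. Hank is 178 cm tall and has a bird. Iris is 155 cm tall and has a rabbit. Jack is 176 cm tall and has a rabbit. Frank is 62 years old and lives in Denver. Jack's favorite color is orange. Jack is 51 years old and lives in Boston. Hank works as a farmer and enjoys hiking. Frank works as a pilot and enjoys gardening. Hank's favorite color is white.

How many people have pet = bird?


Count: 1

1


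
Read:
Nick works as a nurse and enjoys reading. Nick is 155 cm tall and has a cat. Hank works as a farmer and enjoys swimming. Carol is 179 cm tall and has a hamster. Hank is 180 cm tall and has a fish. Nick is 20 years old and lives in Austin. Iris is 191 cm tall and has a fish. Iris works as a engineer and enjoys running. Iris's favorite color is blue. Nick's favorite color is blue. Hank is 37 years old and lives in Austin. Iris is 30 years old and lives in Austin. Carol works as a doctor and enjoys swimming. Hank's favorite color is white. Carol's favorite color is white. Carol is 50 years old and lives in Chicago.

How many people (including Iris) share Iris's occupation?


Iris is a engineer. Count = 1

1


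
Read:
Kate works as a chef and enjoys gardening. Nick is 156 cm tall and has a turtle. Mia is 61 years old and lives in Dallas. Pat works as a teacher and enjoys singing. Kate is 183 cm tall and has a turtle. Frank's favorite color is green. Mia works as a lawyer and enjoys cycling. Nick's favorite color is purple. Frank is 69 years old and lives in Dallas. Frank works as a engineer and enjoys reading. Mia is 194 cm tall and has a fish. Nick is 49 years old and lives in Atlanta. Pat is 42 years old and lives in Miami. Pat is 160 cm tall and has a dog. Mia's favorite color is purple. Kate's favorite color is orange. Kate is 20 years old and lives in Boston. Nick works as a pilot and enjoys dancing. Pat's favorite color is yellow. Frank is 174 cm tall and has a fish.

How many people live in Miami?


Count in Miami: 1

1


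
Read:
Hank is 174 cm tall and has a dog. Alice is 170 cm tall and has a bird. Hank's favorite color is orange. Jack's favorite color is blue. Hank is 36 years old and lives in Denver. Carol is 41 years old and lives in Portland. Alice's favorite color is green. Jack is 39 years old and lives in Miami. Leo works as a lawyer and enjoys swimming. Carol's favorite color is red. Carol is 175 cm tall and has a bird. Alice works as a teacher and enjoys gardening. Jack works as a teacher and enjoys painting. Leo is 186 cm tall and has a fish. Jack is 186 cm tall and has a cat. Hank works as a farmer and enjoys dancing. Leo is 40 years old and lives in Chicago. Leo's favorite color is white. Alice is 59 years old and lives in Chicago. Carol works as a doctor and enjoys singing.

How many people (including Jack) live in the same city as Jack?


Jack lives in Miami. Count = 1

1


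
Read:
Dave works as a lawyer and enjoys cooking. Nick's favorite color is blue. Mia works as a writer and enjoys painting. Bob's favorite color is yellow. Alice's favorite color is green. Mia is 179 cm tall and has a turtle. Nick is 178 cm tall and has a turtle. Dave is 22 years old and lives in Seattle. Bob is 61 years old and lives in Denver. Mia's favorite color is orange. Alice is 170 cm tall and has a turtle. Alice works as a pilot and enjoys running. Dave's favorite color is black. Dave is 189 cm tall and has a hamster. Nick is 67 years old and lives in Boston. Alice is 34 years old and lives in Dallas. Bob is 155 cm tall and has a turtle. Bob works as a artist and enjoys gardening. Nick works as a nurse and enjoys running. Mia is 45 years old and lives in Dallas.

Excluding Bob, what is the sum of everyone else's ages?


Sum (excluding Bob): 168

168


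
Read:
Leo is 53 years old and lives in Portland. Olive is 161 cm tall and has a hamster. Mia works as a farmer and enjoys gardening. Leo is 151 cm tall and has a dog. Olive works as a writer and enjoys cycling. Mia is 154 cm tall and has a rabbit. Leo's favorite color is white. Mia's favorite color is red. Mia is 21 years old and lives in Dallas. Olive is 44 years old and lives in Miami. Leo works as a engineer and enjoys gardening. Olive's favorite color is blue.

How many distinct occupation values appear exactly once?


Unique occupation values: 3

3


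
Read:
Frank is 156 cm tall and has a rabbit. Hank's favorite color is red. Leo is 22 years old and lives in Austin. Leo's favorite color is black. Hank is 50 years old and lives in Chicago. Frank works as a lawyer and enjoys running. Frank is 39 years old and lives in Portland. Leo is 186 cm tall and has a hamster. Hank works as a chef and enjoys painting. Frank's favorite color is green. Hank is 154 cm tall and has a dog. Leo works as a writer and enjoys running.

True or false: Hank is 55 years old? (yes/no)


Hank is actually 50. no

no
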